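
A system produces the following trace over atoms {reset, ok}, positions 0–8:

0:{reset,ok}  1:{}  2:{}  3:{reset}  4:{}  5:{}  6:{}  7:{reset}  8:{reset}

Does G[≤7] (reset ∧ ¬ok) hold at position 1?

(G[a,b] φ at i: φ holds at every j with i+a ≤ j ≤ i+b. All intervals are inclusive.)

Check (reset ∧ ¬ok) at every j in [1,8]:
  j=1: false
  j=2: false
  j=3: true
  j=4: false
  j=5: false
  j=6: false
  j=7: true
  j=8: true
Fails at j=1 → formula fails.

No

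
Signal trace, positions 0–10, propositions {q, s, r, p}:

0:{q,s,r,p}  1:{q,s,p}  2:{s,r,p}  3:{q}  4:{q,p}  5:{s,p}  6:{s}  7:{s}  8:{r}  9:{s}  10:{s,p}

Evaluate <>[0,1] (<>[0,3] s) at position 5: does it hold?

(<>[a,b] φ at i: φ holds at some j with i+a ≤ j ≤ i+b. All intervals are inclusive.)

Check <>[0,3] s at each j in [5,6]:
  j=5: holds (witness at 5)
  j=6: holds (witness at 6)
Found at j=5 → formula holds.

Yes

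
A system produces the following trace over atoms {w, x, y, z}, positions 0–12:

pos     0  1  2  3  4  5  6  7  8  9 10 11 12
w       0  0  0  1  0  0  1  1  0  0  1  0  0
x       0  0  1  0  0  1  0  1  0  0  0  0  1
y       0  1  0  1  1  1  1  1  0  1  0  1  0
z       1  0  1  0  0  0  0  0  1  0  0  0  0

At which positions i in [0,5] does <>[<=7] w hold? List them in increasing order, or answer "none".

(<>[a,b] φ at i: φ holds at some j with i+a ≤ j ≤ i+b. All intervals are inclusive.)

Evaluate at each i in [0,5]:
  i=0: ✓ (witness j=3)
  i=1: ✓ (witness j=3)
  i=2: ✓ (witness j=3)
  i=3: ✓ (witness j=3)
  i=4: ✓ (witness j=6)
  i=5: ✓ (witness j=6)

0, 1, 2, 3, 4, 5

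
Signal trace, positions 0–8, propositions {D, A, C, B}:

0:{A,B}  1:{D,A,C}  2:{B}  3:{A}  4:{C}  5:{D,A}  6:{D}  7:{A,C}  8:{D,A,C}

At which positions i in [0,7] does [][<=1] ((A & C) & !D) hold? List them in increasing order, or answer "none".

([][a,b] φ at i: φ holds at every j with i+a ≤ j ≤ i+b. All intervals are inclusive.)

Evaluate at each i in [0,7]:
  i=0: ✗ (fails at j=0)
  i=1: ✗ (fails at j=1)
  i=2: ✗ (fails at j=2)
  i=3: ✗ (fails at j=3)
  i=4: ✗ (fails at j=4)
  i=5: ✗ (fails at j=5)
  i=6: ✗ (fails at j=6)
  i=7: ✗ (fails at j=8)

none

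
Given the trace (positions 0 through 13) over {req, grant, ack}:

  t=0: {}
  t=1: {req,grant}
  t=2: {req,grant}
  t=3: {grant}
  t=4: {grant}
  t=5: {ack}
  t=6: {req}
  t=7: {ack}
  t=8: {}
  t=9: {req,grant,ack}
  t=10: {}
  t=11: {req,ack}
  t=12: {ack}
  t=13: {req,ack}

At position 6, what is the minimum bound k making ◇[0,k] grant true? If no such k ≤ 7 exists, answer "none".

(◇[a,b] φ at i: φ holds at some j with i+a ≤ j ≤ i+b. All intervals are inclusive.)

3

Scan j = 6,7,… for grant:
  j=6: fails
  j=7: fails
  j=8: fails
  j=9: holds
First hit at j=9, so smallest k = 9-6 = 3.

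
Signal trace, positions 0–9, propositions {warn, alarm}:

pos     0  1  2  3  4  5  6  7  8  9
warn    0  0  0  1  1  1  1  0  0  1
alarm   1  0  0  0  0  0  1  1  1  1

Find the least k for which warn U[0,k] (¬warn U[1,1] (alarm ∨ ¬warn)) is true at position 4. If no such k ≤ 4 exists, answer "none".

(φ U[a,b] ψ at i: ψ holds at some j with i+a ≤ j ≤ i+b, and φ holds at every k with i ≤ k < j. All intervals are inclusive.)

Need earliest j ≥ 4 with (¬warn U[1,1] (alarm ∨ ¬warn)), and warn at every k in [4,j-1].
  j=4: rhs fails.
  j=5: rhs fails.
  j=6: rhs fails.
  j=7: rhs holds; lhs holds on [4,6]. k = 3.

3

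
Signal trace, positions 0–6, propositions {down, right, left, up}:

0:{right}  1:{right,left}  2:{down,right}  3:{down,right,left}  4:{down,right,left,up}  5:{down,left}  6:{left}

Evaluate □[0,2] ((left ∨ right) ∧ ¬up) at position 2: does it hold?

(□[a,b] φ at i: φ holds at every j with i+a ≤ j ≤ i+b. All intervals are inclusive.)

False

Check ((left ∨ right) ∧ ¬up) at every j in [2,4]:
  j=2: true
  j=3: true
  j=4: false
Fails at j=4 → formula fails.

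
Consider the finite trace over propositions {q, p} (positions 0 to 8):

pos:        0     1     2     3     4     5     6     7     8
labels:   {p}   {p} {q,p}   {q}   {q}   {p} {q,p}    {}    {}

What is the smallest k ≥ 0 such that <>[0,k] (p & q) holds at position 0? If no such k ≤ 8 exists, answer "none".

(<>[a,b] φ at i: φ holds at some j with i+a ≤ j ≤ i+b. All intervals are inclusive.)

Scan j = 0,1,… for (p & q):
  j=0: fails
  j=1: fails
  j=2: holds
First hit at j=2, so smallest k = 2-0 = 2.

2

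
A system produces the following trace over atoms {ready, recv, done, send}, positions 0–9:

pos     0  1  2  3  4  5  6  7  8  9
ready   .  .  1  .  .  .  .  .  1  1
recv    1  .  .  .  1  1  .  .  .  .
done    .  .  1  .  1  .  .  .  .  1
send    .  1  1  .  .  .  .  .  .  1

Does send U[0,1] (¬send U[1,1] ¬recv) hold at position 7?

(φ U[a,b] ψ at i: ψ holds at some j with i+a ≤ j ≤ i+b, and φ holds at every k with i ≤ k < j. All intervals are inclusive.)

Holds

Need some j in [7,8] with (¬send U[1,1] ¬recv), and send at every k in [7,j-1].
  j=7: (¬send U[1,1] ¬recv) holds; no prefix to check → satisfied.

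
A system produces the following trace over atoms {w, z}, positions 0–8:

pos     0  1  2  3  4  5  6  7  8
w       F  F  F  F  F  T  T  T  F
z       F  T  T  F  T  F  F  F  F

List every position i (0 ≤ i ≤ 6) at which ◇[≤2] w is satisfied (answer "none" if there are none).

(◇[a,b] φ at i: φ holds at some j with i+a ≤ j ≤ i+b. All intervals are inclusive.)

3, 4, 5, 6

Evaluate at each i in [0,6]:
  i=0: ✗ (none in [0,2])
  i=1: ✗ (none in [1,3])
  i=2: ✗ (none in [2,4])
  i=3: ✓ (witness j=5)
  i=4: ✓ (witness j=5)
  i=5: ✓ (witness j=5)
  i=6: ✓ (witness j=6)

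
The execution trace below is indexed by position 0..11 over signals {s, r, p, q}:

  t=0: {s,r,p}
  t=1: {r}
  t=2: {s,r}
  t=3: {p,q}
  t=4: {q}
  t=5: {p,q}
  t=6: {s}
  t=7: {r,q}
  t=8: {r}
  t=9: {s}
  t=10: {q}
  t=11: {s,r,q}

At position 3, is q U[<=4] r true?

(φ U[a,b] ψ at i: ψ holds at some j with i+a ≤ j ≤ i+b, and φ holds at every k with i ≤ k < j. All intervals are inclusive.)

Does not hold

Need some j in [3,7] with r, and q at every k in [3,j-1].
  j=3: r false.
  j=4: r false.
  j=5: r false.
  j=6: r false.
  j=7: r holds, but q fails at k=6 → not this j.
No j in the window works → until fails.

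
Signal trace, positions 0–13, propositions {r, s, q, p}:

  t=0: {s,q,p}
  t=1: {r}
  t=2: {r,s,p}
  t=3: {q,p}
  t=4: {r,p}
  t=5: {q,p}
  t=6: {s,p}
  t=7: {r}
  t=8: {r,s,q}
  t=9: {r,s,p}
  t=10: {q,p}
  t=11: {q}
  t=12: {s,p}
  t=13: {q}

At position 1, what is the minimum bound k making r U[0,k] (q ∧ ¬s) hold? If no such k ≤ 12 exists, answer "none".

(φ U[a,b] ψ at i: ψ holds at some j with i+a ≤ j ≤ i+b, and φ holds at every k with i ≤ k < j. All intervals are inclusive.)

Need earliest j ≥ 1 with (q ∧ ¬s), and r at every k in [1,j-1].
  j=1: rhs fails.
  j=2: rhs fails.
  j=3: rhs holds; lhs holds on [1,2]. k = 2.

2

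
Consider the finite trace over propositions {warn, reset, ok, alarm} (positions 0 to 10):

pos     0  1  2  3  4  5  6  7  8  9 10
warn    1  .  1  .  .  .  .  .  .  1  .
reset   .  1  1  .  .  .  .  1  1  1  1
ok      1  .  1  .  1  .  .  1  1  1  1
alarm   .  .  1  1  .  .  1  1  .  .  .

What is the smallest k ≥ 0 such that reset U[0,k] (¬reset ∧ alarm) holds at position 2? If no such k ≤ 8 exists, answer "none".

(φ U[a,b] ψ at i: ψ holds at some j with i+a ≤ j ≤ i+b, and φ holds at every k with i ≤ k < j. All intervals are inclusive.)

Need earliest j ≥ 2 with (¬reset ∧ alarm), and reset at every k in [2,j-1].
  j=2: rhs fails.
  j=3: rhs holds; lhs holds on [2,2]. k = 1.

1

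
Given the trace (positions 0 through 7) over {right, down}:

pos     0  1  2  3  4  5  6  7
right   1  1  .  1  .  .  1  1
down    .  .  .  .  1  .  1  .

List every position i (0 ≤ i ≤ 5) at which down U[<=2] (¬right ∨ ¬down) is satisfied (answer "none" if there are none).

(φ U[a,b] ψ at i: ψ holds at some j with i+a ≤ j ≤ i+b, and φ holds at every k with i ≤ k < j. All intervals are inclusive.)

Evaluate at each i in [0,5]:
  i=0: ✓ (rhs at j=0)
  i=1: ✓ (rhs at j=1)
  i=2: ✓ (rhs at j=2)
  i=3: ✓ (rhs at j=3)
  i=4: ✓ (rhs at j=4)
  i=5: ✓ (rhs at j=5)

0, 1, 2, 3, 4, 5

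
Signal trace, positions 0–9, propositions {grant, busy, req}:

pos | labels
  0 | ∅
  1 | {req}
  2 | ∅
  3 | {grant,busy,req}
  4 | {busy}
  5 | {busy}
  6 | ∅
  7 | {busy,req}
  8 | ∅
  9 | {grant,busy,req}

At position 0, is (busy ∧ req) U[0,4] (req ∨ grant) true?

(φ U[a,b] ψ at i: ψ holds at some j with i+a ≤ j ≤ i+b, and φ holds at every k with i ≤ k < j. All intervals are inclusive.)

Need some j in [0,4] with (req ∨ grant), and (busy ∧ req) at every k in [0,j-1].
  j=0: (req ∨ grant) false.
  j=1: (req ∨ grant) holds, but (busy ∧ req) fails at k=0 → not this j.
  j=2: (req ∨ grant) false.
  j=3: (req ∨ grant) holds, but (busy ∧ req) fails at k=0 → not this j.
  j=4: (req ∨ grant) false.
No j in the window works → until fails.

Does not hold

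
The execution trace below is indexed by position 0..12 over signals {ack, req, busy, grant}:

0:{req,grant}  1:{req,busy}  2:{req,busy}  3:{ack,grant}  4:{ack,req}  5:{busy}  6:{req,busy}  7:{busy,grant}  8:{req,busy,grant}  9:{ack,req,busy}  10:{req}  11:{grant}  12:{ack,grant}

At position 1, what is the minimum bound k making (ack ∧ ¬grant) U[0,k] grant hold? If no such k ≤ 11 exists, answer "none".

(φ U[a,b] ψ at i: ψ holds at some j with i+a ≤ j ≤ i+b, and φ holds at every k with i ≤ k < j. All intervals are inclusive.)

Need earliest j ≥ 1 with grant, and (ack ∧ ¬grant) at every k in [1,j-1].
  j=1: rhs fails.
  j=2: rhs fails.
  j=3: rhs holds but lhs fails at k=1.
  j=4: rhs fails.
  j=5: rhs fails.
  j=6: rhs fails.
  j=7: rhs holds but lhs fails at k=1.
  j=8: rhs holds but lhs fails at k=1.
  j=9: rhs fails.
  j=10: rhs fails.
  j=11: rhs holds but lhs fails at k=1.
  j=12: rhs holds but lhs fails at k=1.
No witness within the range → none.

none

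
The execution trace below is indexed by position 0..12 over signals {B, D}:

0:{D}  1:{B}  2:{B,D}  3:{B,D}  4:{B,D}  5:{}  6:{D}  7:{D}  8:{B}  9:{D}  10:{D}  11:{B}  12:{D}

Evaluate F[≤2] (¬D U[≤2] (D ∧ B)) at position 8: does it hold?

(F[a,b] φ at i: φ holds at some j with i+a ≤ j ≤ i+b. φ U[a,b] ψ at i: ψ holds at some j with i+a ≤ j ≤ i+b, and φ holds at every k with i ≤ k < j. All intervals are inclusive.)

Check (¬D U[≤2] (D ∧ B)) at each j in [8,10]:
  j=8: fails
  j=9: fails
  j=10: fails
No position in the window satisfies it → formula fails.

No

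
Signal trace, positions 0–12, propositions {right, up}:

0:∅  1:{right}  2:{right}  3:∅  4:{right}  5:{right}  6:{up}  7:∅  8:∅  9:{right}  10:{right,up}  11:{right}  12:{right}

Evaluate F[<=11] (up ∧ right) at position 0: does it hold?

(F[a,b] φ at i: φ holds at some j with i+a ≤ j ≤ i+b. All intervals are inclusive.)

Holds

Check (up ∧ right) at each j in [0,11]:
  j=0: false
  j=1: false
  j=2: false
  j=3: false
  j=4: false
  j=5: false
  j=6: false
  j=7: false
  j=8: false
  j=9: false
  j=10: true
  j=11: false
Found at j=10 → formula holds.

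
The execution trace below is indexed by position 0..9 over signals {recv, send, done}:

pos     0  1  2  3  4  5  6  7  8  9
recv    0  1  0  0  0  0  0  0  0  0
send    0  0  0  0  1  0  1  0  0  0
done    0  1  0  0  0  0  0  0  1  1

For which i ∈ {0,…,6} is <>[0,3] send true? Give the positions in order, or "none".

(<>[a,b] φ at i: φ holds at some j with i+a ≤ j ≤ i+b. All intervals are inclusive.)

1, 2, 3, 4, 5, 6

Evaluate at each i in [0,6]:
  i=0: ✗ (none in [0,3])
  i=1: ✓ (witness j=4)
  i=2: ✓ (witness j=4)
  i=3: ✓ (witness j=4)
  i=4: ✓ (witness j=4)
  i=5: ✓ (witness j=6)
  i=6: ✓ (witness j=6)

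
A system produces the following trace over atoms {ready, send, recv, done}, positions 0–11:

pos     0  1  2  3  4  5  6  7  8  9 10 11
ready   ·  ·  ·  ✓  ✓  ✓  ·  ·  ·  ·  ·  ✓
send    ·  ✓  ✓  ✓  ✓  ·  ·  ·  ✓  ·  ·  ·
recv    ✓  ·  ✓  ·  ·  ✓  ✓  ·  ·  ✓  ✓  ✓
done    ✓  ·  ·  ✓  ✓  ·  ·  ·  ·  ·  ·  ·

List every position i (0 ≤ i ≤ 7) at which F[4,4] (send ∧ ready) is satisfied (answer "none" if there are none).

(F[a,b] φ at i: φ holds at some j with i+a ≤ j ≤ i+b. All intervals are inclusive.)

0

Evaluate at each i in [0,7]:
  i=0: ✓ (witness j=4)
  i=1: ✗ (none in [5,5])
  i=2: ✗ (none in [6,6])
  i=3: ✗ (none in [7,7])
  i=4: ✗ (none in [8,8])
  i=5: ✗ (none in [9,9])
  i=6: ✗ (none in [10,10])
  i=7: ✗ (none in [11,11])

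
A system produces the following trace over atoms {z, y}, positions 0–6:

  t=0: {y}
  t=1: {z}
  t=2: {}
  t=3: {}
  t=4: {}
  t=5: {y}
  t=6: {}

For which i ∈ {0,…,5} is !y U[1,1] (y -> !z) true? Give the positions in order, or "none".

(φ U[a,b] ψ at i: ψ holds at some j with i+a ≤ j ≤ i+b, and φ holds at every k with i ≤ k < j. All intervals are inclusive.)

1, 2, 3, 4

Evaluate at each i in [0,5]:
  i=0: ✗ (lhs fails at k=0 before rhs at j=1)
  i=1: ✓ (rhs at j=2; lhs holds on [1,1])
  i=2: ✓ (rhs at j=3; lhs holds on [2,2])
  i=3: ✓ (rhs at j=4; lhs holds on [3,3])
  i=4: ✓ (rhs at j=5; lhs holds on [4,4])
  i=5: ✗ (lhs fails at k=5 before rhs at j=6)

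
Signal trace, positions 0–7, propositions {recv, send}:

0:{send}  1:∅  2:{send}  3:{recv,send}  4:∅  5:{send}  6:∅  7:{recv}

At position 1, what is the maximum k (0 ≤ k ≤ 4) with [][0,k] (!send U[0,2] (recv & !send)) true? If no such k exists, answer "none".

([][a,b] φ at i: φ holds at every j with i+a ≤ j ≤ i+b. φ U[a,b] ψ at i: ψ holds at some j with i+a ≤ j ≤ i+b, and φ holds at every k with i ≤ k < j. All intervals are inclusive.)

none

(!send U[0,2] (recv & !send)) must hold from j=1 onward; find where it first fails.
  j=1: fails → no k works.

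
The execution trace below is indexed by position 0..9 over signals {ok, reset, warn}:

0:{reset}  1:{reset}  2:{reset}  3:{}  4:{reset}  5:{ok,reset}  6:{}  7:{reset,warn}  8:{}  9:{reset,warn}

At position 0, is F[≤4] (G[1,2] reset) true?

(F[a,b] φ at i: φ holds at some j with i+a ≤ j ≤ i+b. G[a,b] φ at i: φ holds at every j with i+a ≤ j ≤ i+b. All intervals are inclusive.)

Check G[1,2] reset at each j in [0,4]:
  j=0: holds on [1,2]
  j=1: fails at 3
  j=2: fails at 3
  j=3: holds on [4,5]
  j=4: fails at 6
Found at j=0 → formula holds.

True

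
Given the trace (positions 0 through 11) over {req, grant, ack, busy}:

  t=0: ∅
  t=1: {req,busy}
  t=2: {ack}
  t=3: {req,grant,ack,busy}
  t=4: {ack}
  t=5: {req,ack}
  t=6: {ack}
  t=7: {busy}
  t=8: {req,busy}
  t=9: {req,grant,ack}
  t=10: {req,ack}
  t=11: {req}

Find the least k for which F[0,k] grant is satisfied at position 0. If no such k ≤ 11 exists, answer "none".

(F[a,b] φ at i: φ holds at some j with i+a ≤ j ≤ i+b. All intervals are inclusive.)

Scan j = 0,1,… for grant:
  j=0: fails
  j=1: fails
  j=2: fails
  j=3: holds
First hit at j=3, so smallest k = 3-0 = 3.

3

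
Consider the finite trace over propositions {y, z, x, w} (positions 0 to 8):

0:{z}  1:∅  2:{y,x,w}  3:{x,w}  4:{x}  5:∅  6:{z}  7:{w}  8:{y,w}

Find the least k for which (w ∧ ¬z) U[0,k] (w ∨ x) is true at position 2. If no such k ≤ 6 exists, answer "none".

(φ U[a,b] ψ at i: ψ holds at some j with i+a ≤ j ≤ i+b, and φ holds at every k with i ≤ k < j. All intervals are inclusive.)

0

Need earliest j ≥ 2 with (w ∨ x), and (w ∧ ¬z) at every k in [2,j-1].
  j=2: rhs holds (empty prefix). k = 0.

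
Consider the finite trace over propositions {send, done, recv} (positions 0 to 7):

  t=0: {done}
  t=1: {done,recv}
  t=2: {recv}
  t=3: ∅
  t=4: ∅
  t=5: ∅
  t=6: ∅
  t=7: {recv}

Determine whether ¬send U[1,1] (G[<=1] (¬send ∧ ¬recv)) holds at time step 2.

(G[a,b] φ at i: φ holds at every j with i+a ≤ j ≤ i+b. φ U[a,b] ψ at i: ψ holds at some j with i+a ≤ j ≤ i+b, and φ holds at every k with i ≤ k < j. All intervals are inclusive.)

Need some j in [3,3] with G[<=1] (¬send ∧ ¬recv), and ¬send at every k in [2,j-1].
  j=3: G[<=1] (¬send ∧ ¬recv) holds; ¬send holds at every k in [2,2] → satisfied.

Holds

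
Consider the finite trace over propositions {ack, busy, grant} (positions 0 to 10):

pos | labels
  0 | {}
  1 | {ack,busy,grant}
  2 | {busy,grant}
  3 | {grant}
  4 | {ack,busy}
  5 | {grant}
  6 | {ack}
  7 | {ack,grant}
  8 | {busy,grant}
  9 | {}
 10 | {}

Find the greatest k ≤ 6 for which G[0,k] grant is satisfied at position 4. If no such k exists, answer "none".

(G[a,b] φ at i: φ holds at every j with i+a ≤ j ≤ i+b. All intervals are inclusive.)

grant must hold from j=4 onward; find where it first fails.
  j=4: fails → no k works.

none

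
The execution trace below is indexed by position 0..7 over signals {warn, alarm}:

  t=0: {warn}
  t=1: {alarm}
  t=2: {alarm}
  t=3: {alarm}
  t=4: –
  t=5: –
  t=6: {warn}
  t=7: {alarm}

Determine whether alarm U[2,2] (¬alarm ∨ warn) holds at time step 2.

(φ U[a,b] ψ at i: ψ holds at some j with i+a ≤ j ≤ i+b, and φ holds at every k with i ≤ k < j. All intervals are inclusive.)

Need some j in [4,4] with (¬alarm ∨ warn), and alarm at every k in [2,j-1].
  j=4: (¬alarm ∨ warn) holds; alarm holds at every k in [2,3] → satisfied.

Yes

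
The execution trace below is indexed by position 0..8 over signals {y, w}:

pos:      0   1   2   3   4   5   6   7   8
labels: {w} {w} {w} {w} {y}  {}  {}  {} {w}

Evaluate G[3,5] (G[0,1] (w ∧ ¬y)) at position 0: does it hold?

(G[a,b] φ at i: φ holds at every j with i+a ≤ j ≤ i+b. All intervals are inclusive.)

Check G[0,1] (w ∧ ¬y) at every j in [3,5]:
  j=3: fails at 4
  j=4: fails at 4
  j=5: fails at 5
Fails at j=3 → formula fails.

No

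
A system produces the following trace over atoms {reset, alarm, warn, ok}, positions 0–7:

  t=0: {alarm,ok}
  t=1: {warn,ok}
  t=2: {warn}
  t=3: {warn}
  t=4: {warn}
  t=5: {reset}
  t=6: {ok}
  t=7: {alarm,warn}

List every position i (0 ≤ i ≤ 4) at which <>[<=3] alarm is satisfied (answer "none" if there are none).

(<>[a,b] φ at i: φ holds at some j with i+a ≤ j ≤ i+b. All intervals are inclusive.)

Evaluate at each i in [0,4]:
  i=0: ✓ (witness j=0)
  i=1: ✗ (none in [1,4])
  i=2: ✗ (none in [2,5])
  i=3: ✗ (none in [3,6])
  i=4: ✓ (witness j=7)

0, 4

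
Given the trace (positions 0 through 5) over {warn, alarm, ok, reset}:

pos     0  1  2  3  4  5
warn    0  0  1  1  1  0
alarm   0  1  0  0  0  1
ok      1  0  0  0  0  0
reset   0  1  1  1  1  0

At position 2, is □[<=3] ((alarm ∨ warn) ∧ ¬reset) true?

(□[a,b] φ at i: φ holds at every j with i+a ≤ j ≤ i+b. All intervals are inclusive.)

Check ((alarm ∨ warn) ∧ ¬reset) at every j in [2,5]:
  j=2: false
  j=3: false
  j=4: false
  j=5: true
Fails at j=2 → formula fails.

No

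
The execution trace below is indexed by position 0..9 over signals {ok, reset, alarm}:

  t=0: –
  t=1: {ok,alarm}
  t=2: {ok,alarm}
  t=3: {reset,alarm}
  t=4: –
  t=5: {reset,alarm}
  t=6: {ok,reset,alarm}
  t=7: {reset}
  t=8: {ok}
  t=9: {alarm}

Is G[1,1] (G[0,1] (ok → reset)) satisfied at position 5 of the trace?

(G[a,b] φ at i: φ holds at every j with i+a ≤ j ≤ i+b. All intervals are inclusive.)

Check G[0,1] (ok → reset) at every j in [6,6]:
  j=6: holds on [6,7]
All positions satisfy it → formula holds.

True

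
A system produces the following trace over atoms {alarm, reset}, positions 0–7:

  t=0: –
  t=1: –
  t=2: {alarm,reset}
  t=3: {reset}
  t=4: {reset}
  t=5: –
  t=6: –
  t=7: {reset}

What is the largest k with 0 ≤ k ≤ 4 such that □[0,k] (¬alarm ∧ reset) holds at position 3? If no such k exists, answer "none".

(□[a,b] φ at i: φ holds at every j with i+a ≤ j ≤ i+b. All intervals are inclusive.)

1

(¬alarm ∧ reset) must hold from j=3 onward; find where it first fails.
  j=3: holds
  j=4: holds
  j=5: fails
Holds on [3,4], so largest k = 1.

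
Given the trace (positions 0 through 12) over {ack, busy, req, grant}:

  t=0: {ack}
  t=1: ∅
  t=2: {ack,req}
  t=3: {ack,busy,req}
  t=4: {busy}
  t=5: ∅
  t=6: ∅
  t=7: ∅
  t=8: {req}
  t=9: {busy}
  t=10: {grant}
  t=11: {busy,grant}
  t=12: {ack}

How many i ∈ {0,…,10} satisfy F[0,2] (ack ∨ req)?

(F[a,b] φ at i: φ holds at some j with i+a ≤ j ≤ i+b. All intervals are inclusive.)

Evaluate at each i in [0,10]:
  i=0: ✓ (witness j=0)
  i=1: ✓ (witness j=2)
  i=2: ✓ (witness j=2)
  i=3: ✓ (witness j=3)
  i=4: ✗ (none in [4,6])
  i=5: ✗ (none in [5,7])
  i=6: ✓ (witness j=8)
  i=7: ✓ (witness j=8)
  i=8: ✓ (witness j=8)
  i=9: ✗ (none in [9,11])
  i=10: ✓ (witness j=12)
Positions where it holds: {0, 1, 2, 3, 6, 7, 8, 10} → 8.

8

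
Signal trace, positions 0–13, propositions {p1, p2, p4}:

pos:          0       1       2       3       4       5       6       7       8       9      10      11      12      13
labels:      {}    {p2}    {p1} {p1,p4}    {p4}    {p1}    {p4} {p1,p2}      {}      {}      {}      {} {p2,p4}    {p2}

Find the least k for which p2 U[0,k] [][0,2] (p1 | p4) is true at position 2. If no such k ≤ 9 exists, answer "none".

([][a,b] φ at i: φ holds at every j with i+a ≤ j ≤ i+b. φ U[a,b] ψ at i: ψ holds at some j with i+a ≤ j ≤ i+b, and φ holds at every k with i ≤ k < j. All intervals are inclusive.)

0

Need earliest j ≥ 2 with [][0,2] (p1 | p4), and p2 at every k in [2,j-1].
  j=2: rhs holds (empty prefix). k = 0.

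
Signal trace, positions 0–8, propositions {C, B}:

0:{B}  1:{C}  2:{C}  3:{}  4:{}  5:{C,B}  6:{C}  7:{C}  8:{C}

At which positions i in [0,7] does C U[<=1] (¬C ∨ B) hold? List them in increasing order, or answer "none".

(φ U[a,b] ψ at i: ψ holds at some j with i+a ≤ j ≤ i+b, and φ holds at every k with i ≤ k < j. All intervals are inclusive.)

0, 2, 3, 4, 5

Evaluate at each i in [0,7]:
  i=0: ✓ (rhs at j=0)
  i=1: ✗ (no rhs in [1,2])
  i=2: ✓ (rhs at j=3; lhs holds on [2,2])
  i=3: ✓ (rhs at j=3)
  i=4: ✓ (rhs at j=4)
  i=5: ✓ (rhs at j=5)
  i=6: ✗ (no rhs in [6,7])
  i=7: ✗ (no rhs in [7,8])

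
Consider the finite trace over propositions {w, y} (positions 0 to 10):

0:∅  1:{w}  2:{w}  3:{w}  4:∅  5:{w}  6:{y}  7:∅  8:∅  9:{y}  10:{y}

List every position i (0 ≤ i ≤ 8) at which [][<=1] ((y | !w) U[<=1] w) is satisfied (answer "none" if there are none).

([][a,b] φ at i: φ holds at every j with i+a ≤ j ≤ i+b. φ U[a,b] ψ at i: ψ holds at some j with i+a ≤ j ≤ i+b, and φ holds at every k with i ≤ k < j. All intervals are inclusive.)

0, 1, 2, 3, 4

Evaluate at each i in [0,8]:
  i=0: ✓ (all of [0,1])
  i=1: ✓ (all of [1,2])
  i=2: ✓ (all of [2,3])
  i=3: ✓ (all of [3,4])
  i=4: ✓ (all of [4,5])
  i=5: ✗ (fails at j=6)
  i=6: ✗ (fails at j=6)
  i=7: ✗ (fails at j=7)
  i=8: ✗ (fails at j=8)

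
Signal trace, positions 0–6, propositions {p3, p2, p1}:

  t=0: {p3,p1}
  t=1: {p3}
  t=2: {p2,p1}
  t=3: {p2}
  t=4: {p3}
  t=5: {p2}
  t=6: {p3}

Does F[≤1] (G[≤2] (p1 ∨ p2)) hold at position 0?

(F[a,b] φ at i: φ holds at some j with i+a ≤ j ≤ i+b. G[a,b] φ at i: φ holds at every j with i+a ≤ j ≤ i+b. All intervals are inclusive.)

Check G[≤2] (p1 ∨ p2) at each j in [0,1]:
  j=0: fails at 1
  j=1: fails at 1
No position in the window satisfies it → formula fails.

False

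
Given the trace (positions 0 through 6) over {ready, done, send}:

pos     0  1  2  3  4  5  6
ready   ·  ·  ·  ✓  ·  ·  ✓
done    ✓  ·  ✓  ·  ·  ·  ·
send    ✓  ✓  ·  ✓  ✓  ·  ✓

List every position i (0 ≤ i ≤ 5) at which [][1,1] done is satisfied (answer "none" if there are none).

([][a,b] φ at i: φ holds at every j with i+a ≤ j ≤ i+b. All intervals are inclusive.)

1

Evaluate at each i in [0,5]:
  i=0: ✗ (fails at j=1)
  i=1: ✓ (all of [2,2])
  i=2: ✗ (fails at j=3)
  i=3: ✗ (fails at j=4)
  i=4: ✗ (fails at j=5)
  i=5: ✗ (fails at j=6)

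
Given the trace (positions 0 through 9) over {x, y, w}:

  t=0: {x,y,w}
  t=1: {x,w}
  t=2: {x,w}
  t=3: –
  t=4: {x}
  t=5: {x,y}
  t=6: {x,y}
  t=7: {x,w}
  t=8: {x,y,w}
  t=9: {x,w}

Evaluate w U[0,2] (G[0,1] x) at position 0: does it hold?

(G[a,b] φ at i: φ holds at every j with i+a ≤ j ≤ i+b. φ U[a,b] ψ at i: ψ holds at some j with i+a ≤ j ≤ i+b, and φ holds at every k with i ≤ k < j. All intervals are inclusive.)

Holds

Need some j in [0,2] with G[0,1] x, and w at every k in [0,j-1].
  j=0: G[0,1] x holds; no prefix to check → satisfied.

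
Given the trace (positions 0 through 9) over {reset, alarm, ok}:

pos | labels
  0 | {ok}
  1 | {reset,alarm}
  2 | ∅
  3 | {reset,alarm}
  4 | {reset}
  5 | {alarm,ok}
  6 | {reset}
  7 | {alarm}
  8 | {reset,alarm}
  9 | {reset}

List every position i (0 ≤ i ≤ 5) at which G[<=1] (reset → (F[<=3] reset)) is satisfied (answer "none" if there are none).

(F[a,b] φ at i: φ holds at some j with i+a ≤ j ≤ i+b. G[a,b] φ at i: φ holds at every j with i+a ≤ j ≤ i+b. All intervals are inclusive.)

Evaluate at each i in [0,5]:
  i=0: ✓ (all of [0,1])
  i=1: ✓ (all of [1,2])
  i=2: ✓ (all of [2,3])
  i=3: ✓ (all of [3,4])
  i=4: ✓ (all of [4,5])
  i=5: ✓ (all of [5,6])

0, 1, 2, 3, 4, 5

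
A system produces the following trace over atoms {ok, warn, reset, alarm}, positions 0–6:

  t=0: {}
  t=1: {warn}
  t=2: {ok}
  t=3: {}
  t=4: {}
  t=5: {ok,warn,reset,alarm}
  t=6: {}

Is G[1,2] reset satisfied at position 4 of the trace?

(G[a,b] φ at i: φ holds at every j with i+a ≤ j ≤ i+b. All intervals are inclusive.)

False

Check reset at every j in [5,6]:
  j=5: true
  j=6: false
Fails at j=6 → formula fails.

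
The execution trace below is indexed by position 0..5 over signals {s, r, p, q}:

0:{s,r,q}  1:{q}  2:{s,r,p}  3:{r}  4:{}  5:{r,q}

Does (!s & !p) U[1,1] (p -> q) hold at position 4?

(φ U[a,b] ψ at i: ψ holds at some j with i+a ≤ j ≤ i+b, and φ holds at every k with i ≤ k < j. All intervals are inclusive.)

Holds

Need some j in [5,5] with (p -> q), and (!s & !p) at every k in [4,j-1].
  j=5: (p -> q) holds; (!s & !p) holds at every k in [4,4] → satisfied.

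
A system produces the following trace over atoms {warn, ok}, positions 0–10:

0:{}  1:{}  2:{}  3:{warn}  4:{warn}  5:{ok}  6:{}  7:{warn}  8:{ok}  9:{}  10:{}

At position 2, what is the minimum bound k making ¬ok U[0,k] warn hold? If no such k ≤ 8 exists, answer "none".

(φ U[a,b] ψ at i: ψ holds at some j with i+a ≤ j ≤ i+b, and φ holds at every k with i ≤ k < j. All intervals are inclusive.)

1

Need earliest j ≥ 2 with warn, and ¬ok at every k in [2,j-1].
  j=2: rhs fails.
  j=3: rhs holds; lhs holds on [2,2]. k = 1.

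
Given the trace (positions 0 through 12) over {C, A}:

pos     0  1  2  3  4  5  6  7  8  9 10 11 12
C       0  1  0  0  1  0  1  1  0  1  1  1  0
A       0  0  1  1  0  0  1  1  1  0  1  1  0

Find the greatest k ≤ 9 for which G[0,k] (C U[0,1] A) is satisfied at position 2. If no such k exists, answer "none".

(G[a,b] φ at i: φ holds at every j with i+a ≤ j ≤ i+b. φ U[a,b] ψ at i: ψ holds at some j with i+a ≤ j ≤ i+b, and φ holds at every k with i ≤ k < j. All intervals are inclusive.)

1

(C U[0,1] A) must hold from j=2 onward; find where it first fails.
  j=2: holds
  j=3: holds
  j=4: fails
Holds on [2,3], so largest k = 1.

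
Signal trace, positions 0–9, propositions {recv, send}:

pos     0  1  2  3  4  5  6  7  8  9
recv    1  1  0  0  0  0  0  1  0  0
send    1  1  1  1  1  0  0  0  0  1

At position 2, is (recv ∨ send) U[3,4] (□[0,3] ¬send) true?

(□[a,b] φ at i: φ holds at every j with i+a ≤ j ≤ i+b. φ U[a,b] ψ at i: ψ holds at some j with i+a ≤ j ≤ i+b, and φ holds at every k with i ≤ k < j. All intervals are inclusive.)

Holds

Need some j in [5,6] with □[0,3] ¬send, and (recv ∨ send) at every k in [2,j-1].
  j=5: □[0,3] ¬send holds; (recv ∨ send) holds at every k in [2,4] → satisfied.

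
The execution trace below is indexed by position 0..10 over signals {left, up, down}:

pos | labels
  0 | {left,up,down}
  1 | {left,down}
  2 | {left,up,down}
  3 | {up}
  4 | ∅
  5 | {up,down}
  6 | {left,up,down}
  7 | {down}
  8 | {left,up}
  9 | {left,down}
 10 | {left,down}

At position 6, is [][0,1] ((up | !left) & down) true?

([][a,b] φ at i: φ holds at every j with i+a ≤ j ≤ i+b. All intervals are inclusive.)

Check ((up | !left) & down) at every j in [6,7]:
  j=6: true
  j=7: true
All positions satisfy it → formula holds.

Holds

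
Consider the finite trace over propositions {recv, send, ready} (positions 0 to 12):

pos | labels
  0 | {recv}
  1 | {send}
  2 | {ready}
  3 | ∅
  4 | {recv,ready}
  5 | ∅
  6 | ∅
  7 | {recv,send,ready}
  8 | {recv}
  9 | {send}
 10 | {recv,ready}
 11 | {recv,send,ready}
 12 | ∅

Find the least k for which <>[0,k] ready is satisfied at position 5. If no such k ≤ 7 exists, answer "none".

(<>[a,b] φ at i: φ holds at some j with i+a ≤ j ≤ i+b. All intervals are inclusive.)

2

Scan j = 5,6,… for ready:
  j=5: fails
  j=6: fails
  j=7: holds
First hit at j=7, so smallest k = 7-5 = 2.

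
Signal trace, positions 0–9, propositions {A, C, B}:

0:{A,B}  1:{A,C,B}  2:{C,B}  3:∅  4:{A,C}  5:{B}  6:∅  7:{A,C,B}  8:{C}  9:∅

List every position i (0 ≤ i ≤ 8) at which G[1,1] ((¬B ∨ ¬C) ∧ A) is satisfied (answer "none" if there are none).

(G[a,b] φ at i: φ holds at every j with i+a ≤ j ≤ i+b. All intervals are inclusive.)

Evaluate at each i in [0,8]:
  i=0: ✗ (fails at j=1)
  i=1: ✗ (fails at j=2)
  i=2: ✗ (fails at j=3)
  i=3: ✓ (all of [4,4])
  i=4: ✗ (fails at j=5)
  i=5: ✗ (fails at j=6)
  i=6: ✗ (fails at j=7)
  i=7: ✗ (fails at j=8)
  i=8: ✗ (fails at j=9)

3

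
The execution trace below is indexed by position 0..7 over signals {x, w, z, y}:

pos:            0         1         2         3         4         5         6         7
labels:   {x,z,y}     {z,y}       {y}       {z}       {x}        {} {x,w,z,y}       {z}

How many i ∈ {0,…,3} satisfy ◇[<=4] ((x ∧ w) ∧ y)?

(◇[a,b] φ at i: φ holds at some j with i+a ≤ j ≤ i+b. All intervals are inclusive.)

Evaluate at each i in [0,3]:
  i=0: ✗ (none in [0,4])
  i=1: ✗ (none in [1,5])
  i=2: ✓ (witness j=6)
  i=3: ✓ (witness j=6)
Positions where it holds: {2, 3} → 2.

2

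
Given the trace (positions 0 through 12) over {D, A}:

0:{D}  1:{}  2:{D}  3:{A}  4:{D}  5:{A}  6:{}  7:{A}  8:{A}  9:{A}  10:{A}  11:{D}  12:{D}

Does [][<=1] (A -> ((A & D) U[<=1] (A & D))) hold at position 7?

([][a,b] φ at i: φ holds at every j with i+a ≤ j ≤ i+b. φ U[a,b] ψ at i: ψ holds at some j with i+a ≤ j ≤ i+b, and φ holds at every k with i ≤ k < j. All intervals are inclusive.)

False

Check (A -> ((A & D) U[<=1] (A & D))) at every j in [7,8]:
  j=7: antecedent true; consequent fails → ✗
  j=8: antecedent true; consequent fails → ✗
Fails at j=7 → formula fails.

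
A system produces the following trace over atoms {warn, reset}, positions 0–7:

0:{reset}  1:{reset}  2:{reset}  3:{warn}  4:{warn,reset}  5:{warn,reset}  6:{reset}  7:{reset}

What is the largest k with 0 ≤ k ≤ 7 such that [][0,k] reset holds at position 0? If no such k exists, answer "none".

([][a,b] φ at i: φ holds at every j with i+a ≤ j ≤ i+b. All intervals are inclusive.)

reset must hold from j=0 onward; find where it first fails.
  j=0: holds
  j=1: holds
  j=2: holds
  j=3: fails
Holds on [0,2], so largest k = 2.

2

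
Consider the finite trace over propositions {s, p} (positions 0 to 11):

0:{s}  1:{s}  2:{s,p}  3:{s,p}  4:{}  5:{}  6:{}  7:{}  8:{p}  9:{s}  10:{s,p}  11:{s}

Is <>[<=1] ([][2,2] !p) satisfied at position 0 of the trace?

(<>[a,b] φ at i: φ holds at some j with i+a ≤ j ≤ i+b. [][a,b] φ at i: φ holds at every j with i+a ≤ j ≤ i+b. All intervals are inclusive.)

Check [][2,2] !p at each j in [0,1]:
  j=0: fails at 2
  j=1: fails at 3
No position in the window satisfies it → formula fails.

No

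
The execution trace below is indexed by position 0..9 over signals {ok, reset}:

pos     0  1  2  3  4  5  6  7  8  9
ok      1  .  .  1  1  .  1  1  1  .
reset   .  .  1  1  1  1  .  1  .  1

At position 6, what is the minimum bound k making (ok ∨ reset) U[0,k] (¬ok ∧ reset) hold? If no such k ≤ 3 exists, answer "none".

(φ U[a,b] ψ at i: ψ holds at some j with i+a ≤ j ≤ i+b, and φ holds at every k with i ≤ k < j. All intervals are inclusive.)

3

Need earliest j ≥ 6 with (¬ok ∧ reset), and (ok ∨ reset) at every k in [6,j-1].
  j=6: rhs fails.
  j=7: rhs fails.
  j=8: rhs fails.
  j=9: rhs holds; lhs holds on [6,8]. k = 3.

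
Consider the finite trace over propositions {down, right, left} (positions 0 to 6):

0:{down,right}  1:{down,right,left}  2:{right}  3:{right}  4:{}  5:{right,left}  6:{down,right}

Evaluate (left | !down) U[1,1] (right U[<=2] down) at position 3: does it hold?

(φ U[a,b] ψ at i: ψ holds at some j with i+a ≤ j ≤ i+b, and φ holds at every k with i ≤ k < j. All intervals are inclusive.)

Does not hold

Need some j in [4,4] with (right U[<=2] down), and (left | !down) at every k in [3,j-1].
  j=4: (right U[<=2] down) — fails.
No j in the window works → until fails.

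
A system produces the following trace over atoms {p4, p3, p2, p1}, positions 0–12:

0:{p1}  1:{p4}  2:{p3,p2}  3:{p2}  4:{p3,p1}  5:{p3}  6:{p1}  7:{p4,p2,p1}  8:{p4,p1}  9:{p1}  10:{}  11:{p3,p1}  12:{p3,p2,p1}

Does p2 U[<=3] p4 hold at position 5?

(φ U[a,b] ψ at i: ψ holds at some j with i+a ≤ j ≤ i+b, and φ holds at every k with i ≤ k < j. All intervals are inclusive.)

No

Need some j in [5,8] with p4, and p2 at every k in [5,j-1].
  j=5: p4 false.
  j=6: p4 false.
  j=7: p4 holds, but p2 fails at k=5 → not this j.
  j=8: p4 holds, but p2 fails at k=5 → not this j.
No j in the window works → until fails.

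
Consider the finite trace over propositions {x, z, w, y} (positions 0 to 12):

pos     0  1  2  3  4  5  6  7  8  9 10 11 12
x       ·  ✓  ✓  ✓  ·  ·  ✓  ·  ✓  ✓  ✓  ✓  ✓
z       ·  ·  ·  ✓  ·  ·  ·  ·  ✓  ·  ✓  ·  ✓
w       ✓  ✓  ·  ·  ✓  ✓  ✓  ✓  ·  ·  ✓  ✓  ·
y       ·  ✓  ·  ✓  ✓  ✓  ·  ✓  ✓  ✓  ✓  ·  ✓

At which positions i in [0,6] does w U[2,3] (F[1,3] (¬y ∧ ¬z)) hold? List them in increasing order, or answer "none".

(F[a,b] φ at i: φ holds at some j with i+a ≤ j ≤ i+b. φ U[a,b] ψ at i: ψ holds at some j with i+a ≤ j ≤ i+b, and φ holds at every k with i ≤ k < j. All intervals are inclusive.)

Evaluate at each i in [0,6]:
  i=0: ✗ (lhs fails at k=2 before rhs at j=3)
  i=1: ✗ (lhs fails at k=2 before rhs at j=3)
  i=2: ✗ (lhs fails at k=2 before rhs at j=4)
  i=3: ✗ (lhs fails at k=3 before rhs at j=5)
  i=4: ✗ (no rhs in [6,7])
  i=5: ✓ (rhs at j=8; lhs holds on [5,7])
  i=6: ✓ (rhs at j=8; lhs holds on [6,7])

5, 6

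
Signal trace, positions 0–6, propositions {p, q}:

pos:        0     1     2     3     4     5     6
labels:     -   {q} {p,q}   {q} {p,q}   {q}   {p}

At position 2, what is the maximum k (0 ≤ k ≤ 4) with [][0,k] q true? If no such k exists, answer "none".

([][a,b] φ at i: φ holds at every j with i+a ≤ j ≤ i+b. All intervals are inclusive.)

3

q must hold from j=2 onward; find where it first fails.
  j=2: holds
  j=3: holds
  j=4: holds
  j=5: holds
  j=6: fails
Holds on [2,5], so largest k = 3.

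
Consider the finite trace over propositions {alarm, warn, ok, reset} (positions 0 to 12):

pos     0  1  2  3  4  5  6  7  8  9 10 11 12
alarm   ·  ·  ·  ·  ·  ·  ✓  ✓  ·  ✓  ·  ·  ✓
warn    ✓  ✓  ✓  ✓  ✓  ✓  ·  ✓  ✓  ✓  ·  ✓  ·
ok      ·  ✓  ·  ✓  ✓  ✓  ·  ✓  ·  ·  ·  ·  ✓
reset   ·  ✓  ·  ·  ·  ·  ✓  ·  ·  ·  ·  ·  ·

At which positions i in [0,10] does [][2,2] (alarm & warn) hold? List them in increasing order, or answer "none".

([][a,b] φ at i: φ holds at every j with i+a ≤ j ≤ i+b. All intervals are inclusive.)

5, 7

Evaluate at each i in [0,10]:
  i=0: ✗ (fails at j=2)
  i=1: ✗ (fails at j=3)
  i=2: ✗ (fails at j=4)
  i=3: ✗ (fails at j=5)
  i=4: ✗ (fails at j=6)
  i=5: ✓ (all of [7,7])
  i=6: ✗ (fails at j=8)
  i=7: ✓ (all of [9,9])
  i=8: ✗ (fails at j=10)
  i=9: ✗ (fails at j=11)
  i=10: ✗ (fails at j=12)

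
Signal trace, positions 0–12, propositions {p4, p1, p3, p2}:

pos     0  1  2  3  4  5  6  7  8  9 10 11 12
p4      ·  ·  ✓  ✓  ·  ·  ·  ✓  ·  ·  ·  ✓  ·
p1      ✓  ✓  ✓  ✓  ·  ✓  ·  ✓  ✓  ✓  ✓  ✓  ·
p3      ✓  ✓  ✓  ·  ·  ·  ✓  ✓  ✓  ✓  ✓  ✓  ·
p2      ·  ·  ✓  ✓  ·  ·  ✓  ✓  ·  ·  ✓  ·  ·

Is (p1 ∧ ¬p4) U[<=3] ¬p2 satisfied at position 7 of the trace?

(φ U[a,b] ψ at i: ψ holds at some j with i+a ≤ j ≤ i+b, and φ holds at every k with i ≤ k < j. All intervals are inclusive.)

Need some j in [7,10] with ¬p2, and (p1 ∧ ¬p4) at every k in [7,j-1].
  j=7: ¬p2 false.
  j=8: ¬p2 holds, but (p1 ∧ ¬p4) fails at k=7 → not this j.
  j=9: ¬p2 holds, but (p1 ∧ ¬p4) fails at k=7 → not this j.
  j=10: ¬p2 false.
No j in the window works → until fails.

False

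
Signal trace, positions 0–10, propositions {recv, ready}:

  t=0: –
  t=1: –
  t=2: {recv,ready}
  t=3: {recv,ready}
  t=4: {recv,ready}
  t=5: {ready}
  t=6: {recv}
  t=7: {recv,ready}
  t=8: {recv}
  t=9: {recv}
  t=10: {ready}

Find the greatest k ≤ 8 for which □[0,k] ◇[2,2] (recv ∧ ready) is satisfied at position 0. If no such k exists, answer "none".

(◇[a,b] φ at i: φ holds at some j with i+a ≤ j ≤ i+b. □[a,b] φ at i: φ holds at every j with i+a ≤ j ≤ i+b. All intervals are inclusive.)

2

◇[2,2] (recv ∧ ready) must hold from j=0 onward; find where it first fails.
  j=0: holds
  j=1: holds
  j=2: holds
  j=3: fails
Holds on [0,2], so largest k = 2.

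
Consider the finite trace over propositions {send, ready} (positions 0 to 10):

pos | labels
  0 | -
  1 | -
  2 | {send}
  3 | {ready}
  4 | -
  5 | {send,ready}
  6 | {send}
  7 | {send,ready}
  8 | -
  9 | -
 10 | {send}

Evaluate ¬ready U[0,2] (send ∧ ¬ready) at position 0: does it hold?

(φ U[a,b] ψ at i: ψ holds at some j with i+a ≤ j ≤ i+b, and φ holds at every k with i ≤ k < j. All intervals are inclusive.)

True

Need some j in [0,2] with (send ∧ ¬ready), and ¬ready at every k in [0,j-1].
  j=0: (send ∧ ¬ready) false.
  j=1: (send ∧ ¬ready) false.
  j=2: (send ∧ ¬ready) holds; ¬ready holds at every k in [0,1] → satisfied.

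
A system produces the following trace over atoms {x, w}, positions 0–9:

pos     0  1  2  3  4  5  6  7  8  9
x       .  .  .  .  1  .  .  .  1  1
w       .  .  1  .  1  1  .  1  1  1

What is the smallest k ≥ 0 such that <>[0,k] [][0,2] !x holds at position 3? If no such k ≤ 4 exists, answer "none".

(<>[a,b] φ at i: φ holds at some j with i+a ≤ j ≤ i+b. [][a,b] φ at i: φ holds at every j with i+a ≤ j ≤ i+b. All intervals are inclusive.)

2

Scan j = 3,4,… for [][0,2] !x:
  j=3: fails
  j=4: fails
  j=5: holds
First hit at j=5, so smallest k = 5-3 = 2.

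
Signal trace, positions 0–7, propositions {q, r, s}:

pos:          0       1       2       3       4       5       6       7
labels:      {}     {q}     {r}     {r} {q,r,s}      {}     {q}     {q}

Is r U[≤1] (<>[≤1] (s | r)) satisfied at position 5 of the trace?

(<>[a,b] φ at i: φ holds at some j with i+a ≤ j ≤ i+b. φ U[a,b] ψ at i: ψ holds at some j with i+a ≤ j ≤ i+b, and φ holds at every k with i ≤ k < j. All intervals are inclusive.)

No

Need some j in [5,6] with <>[≤1] (s | r), and r at every k in [5,j-1].
  j=5: <>[≤1] (s | r) — fails (none in [5,6]).
  j=6: <>[≤1] (s | r) — fails (none in [6,7]).
No j in the window works → until fails.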